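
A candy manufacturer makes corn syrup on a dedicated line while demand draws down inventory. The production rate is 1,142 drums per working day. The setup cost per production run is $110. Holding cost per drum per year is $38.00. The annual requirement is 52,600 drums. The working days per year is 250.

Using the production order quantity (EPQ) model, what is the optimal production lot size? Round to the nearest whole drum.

611 drums

d = 52,600/250 = 210.4000 drums/day;  effective holding cost H(1 − d/p) = 38·(1 − 210.4000/1142) = 30.99895
Q* = √(2DS / H_eff) = √(2·52,600·110 / 30.99895) ≈ 610.99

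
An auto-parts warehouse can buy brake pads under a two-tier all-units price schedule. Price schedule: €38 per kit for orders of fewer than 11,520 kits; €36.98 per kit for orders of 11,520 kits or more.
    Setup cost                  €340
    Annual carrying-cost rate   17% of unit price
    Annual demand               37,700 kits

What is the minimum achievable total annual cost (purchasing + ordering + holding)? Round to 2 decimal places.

€1,431,469.49

H₁ = 17%×€38 = €6.4600;  H₂ = 17%×€36.98 = €6.2866
EOQ₁ = √(2×37,700×340/6.4600) = 1,992.09  (< 11,520, feasible at tier 1)
EOQ₂ = √(2×37,700×340/6.2866) = 2,019.38  (< 11,520 → use Q = 11,520 at tier-2 price)
TC(tier 1 (EOQ₁), Q≈1,992.1) = €1,445,468.90
TC(tier 2, Q≈11,520.0) = €1,431,469.49
Minimum at tier 2: €1,431,469.49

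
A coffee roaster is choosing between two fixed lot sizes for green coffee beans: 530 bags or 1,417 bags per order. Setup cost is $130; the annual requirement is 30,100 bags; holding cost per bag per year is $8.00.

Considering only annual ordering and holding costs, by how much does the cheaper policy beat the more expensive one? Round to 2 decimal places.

$1,073.55

For each Q, cost = (D/Q)·S + (Q/2)·H.
TC(530) = (30,100/530)×130 + (530/2)×8 = $9,503.02
TC(1,417) = (30,100/1,417)×130 + (1,417/2)×8 = $8,429.47
|ΔTC| = |$9,503.02 − $8,429.47| = $1,073.55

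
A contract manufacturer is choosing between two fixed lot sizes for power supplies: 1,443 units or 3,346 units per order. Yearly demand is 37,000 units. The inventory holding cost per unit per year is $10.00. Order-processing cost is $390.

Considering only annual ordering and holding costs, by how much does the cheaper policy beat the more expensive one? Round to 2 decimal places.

$3,827.61

For each Q, cost = (D/Q)·S + (Q/2)·H.
TC(1,443) = (37,000/1,443)×390 + (1,443/2)×10 = $17,215.00
TC(3,346) = (37,000/3,346)×390 + (3,346/2)×10 = $21,042.61
Cheaper: Q = 1,443.  Difference = $3,827.61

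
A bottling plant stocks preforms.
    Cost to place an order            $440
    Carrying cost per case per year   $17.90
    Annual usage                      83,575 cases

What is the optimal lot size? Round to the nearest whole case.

2,027 cases

2DS/H = 2·83,575·440/17.9 = 4,108,715.08
EOQ = √4,108,715.08 ≈ 2,027.00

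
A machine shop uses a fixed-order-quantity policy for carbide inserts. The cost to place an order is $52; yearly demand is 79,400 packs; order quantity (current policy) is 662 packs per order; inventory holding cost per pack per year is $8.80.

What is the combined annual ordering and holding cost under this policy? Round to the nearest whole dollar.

Annual ordering cost = (D/Q)·S = (79,400/662) × 52 = $6,236.86
Annual holding cost  = (Q/2)·H = (662/2) × 8.8 = $2,912.80
Total = $6,236.86 + $2,912.80 = $9,149.66

$9,150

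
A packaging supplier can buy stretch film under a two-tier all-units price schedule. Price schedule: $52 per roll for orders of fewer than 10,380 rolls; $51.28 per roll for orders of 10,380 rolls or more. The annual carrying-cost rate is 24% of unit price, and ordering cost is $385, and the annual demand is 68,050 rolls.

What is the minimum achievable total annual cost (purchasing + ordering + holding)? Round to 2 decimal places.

H₁ = 24%×$52 = $12.4800;  H₂ = 24%×$51.28 = $12.3072
EOQ₁ = √(2×68,050×385/12.4800) = 2,049.05  (< 10,380, feasible at tier 1)
EOQ₂ = √(2×68,050×385/12.3072) = 2,063.38  (< 10,380 → use Q = 10,380 at tier-2 price)
TC(tier 1 (EOQ₁), Q≈2,049.0) = $3,564,172.12
TC(tier 2, Q≈10,380.0) = $3,556,002.38
Minimum at tier 2: $3,556,002.38

$3,556,002.38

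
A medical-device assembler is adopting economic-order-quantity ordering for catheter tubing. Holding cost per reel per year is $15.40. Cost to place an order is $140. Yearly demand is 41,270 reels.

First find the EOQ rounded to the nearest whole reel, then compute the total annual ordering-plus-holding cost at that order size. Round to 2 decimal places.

$13,340.02

EOQ = √(2DS/H) = √(2 × 41,270 × 140 / 15.4)
    = √(750,363.64) ≈ 866.24 → Q = 866 reels
Ordering: D/Q × S = 41,270/866 × $140 = $6,671.82
Holding:  Q/2 × H = 866/2 × $15.4 = $6,668.20
Total = $6,671.82 + $6,668.20 = $13,340.02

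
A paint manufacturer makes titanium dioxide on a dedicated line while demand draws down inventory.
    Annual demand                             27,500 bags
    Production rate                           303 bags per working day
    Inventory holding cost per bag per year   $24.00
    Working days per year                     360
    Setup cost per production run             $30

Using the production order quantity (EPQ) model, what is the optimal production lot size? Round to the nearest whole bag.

Daily demand d = 27,500/360 = 76.389; p = 303; 1 − d/p = 0.74789
EPQ = √(2DS / (H(1 − d/p)))
    = √(2 × 27,500 × 30 / (24 × 0.74789)) ≈ 303.19

303 bags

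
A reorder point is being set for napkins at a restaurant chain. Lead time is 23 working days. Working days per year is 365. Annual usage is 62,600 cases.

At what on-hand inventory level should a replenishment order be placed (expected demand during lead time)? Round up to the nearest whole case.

Daily demand d = 62,600 / 365 = 171.507 cases/day
Demand during lead time = 171.507 × 23 = 3,944.66
Reorder point = 3,944.66 → round up

3,945 cases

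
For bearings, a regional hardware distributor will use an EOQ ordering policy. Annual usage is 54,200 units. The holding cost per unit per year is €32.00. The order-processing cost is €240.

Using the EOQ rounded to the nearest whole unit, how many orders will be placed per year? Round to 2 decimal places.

60.09 orders per year

Q* = √(2·D·S / H) = √(2·54,200·240 / 32) = √813,000.0 ≈ 901.67 → Q = 902
Orders per year = D/Q = 54,200 / 902 = 60.089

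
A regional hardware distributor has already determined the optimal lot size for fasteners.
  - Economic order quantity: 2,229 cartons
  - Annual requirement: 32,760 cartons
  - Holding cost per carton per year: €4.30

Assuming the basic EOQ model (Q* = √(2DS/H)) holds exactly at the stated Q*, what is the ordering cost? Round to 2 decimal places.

From Q* = √(2DS/H) ⇒ Q*² = 2DS/H.
S = Q²H / (2D) = 2,229² × 4.3 / (2 × 32,760) = 326.0729

€326.07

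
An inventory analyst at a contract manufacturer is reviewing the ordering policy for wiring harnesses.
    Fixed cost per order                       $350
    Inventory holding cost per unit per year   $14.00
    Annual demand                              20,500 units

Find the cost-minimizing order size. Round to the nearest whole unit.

Optimal lot size Q* = (2 × 20,500 × $350 / $14)^½ ≈ 1,012.42

1,012 units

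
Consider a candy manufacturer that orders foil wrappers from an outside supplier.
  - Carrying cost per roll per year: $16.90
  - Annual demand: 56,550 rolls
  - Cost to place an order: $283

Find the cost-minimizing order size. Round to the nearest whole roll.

1,376 rolls

2DS/H = 2·56,550·283/16.9 = 1,893,923.08
EOQ = √1,893,923.08 ≈ 1,376.20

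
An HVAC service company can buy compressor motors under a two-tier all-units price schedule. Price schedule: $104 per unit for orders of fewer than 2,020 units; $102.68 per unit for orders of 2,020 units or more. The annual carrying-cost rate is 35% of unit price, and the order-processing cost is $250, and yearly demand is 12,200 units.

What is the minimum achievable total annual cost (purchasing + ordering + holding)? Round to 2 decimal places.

H₁ = 35%×$104 = $36.4000;  H₂ = 35%×$102.68 = $35.9380
EOQ₁ = √(2×12,200×250/36.4000) = 409.37  (< 2,020, feasible at tier 1)
EOQ₂ = √(2×12,200×250/35.9380) = 411.99  (< 2,020 → use Q = 2,020 at tier-2 price)
TC(tier 1 (EOQ₁), Q≈409.4) = $1,283,701.01
TC(tier 2, Q≈2,020.0) = $1,290,503.28
Minimum at tier 1 (EOQ₁): $1,283,701.01

$1,283,701.01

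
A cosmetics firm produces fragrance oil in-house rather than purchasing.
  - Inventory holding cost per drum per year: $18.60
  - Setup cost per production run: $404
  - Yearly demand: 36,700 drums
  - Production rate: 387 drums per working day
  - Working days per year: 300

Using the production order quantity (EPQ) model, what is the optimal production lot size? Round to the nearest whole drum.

1,527 drums

d = 36,700/300 = 122.3333 drums/day;  effective holding cost H(1 − d/p) = 18.6·(1 − 122.3333/387) = 12.72041
Q* = √(2DS / H_eff) = √(2·36,700·404 / 12.72041) ≈ 1,526.82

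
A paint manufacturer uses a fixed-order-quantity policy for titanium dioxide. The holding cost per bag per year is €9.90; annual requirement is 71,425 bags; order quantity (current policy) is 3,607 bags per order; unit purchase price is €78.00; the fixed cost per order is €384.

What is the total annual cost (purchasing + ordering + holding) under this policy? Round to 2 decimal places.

Ordering: D/Q × S = 71,425/3,607 × €384 = €7,603.88
Holding:  Q/2 × H = 3,607/2 × €9.9 = €17,854.65
Purchase cost = D·C = 71,425 × 78 = €5,571,150.00
Total = €7,603.88 + €17,854.65 + €5,571,150.00 = €5,596,608.53

€5,596,608.53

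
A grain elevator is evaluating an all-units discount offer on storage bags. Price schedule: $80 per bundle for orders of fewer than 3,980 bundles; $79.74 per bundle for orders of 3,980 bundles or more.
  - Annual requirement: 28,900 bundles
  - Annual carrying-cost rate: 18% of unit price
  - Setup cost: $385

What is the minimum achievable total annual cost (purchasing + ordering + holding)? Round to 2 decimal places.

H₁ = 18%×$80 = $14.4000;  H₂ = 18%×$79.74 = $14.3532
EOQ₁ = √(2×28,900×385/14.4000) = 1,243.12  (< 3,980, feasible at tier 1)
EOQ₂ = √(2×28,900×385/14.3532) = 1,245.14  (< 3,980 → use Q = 3,980 at tier-2 price)
TC(tier 1 (EOQ₁), Q≈1,243.1) = $2,329,900.93
TC(tier 2, Q≈3,980.0) = $2,335,844.47
Minimum at tier 1 (EOQ₁): $2,329,900.93

$2,329,900.93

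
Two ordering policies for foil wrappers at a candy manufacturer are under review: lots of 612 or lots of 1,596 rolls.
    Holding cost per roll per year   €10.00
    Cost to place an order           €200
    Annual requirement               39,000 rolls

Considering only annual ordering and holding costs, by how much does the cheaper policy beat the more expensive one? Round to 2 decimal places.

Annual cost at Q: ordering D·S/Q plus holding Q·H/2.
TC(612) = (39,000/612)×200 + (612/2)×10 = €15,805.10
TC(1,596) = (39,000/1,596)×200 + (1,596/2)×10 = €12,867.22
Cheaper: Q = 1,596.  Difference = €2,937.88

€2,937.88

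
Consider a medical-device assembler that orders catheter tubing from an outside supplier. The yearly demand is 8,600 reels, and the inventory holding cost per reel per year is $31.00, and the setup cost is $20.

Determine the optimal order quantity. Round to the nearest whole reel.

2DS/H = 2·8,600·20/31 = 11,096.77
EOQ = √11,096.77 ≈ 105.34

105 reels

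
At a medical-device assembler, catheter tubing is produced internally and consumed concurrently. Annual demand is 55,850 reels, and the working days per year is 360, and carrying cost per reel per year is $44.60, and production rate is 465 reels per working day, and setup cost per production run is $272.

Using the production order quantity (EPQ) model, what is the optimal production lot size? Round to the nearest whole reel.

1,011 reels

d = 55,850/360 = 155.1389 reels/day;  effective holding cost H(1 − d/p) = 44.6·(1 − 155.1389/465) = 29.72001
Q* = √(2DS / H_eff) = √(2·55,850·272 / 29.72001) ≈ 1,011.08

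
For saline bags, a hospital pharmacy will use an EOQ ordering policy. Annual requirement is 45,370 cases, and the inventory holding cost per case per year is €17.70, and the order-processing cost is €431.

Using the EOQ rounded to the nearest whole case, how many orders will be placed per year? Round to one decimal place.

30.5 orders per year

Q* = √(2·D·S / H) = √(2·45,370·431 / 17.7) = √2,209,544.6 ≈ 1,486.45 → Q = 1,486
Orders per year = D/Q = 45,370 / 1,486 = 30.532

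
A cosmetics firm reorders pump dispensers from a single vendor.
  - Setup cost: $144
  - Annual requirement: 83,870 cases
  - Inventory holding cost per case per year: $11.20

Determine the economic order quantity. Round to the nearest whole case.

1,469 cases

Optimal lot size Q* = (2 × 83,870 × $144 / $11.2)^½ ≈ 1,468.56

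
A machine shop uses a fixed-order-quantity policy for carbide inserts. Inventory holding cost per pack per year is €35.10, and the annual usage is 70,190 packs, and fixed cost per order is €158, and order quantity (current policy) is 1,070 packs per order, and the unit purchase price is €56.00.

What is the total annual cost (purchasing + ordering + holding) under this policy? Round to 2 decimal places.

Orders/yr = 70,190/1,070 = 65.598; ordering cost = 65.598 × €158 = €10,364.50
Average inventory = 1,070/2 = 535; holding cost = 535 × €35.1 = €18,778.50
Purchase cost = D·C = 70,190 × 56 = €3,930,640.00
Total = €10,364.50 + €18,778.50 + €3,930,640.00 = €3,959,783.00

€3,959,783.00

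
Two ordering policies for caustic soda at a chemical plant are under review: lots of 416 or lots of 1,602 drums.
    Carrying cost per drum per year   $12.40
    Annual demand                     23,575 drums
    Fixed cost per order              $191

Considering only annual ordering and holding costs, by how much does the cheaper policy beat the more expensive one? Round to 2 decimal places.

$660.15

Annual cost at Q: ordering D·S/Q plus holding Q·H/2.
TC(416) = (23,575/416)×191 + (416/2)×12.4 = $13,403.30
TC(1,602) = (23,575/1,602)×191 + (1,602/2)×12.4 = $12,743.15
Lots of 1,602 are cheaper by $660.15.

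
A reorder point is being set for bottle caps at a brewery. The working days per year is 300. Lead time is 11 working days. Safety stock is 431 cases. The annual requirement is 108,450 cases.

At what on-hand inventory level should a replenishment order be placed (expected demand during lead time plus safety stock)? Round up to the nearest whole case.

Daily demand d = 108,450 / 300 = 361.500 cases/day
Demand during lead time = 361.500 × 11 = 3,976.50
Reorder point = 3,976.50 + 431 = 4,407.50 → round up

4,408 cases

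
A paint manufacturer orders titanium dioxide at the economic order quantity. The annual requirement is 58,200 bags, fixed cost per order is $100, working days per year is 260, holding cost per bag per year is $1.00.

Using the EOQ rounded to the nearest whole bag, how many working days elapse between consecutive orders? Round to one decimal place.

15.2 days

2DS/H = 2·58,200·100/1 = 11,640,000.00
EOQ = √11,640,000.00 ≈ 3,411.74 → Q = 3,412 bags
T = Q/D × 260 days = 3,412/58,200 × 260 = 15.243 days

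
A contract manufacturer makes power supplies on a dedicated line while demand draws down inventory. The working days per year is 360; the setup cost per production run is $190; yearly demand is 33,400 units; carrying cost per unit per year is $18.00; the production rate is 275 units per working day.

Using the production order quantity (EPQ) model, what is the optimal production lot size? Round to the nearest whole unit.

Daily demand d = 33,400/360 = 92.778; p = 275; 1 − d/p = 0.66263
EPQ = √(2DS / (H(1 − d/p)))
    = √(2 × 33,400 × 190 / (18 × 0.66263)) ≈ 1,031.56

1,032 units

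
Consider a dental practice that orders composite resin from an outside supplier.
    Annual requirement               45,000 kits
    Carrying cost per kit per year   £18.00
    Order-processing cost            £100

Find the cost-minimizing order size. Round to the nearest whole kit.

707 kits

Optimal lot size Q* = (2 × 45,000 × £100 / £18)^½ ≈ 707.11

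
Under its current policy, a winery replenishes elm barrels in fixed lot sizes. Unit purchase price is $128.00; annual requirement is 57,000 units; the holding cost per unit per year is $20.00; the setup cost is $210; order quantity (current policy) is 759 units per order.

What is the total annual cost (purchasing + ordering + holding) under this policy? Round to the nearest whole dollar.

$7,319,361

Ordering: D/Q × S = 57,000/759 × $210 = $15,770.75
Holding:  Q/2 × H = 759/2 × $20 = $7,590.00
Purchase cost = D·C = 57,000 × 128 = $7,296,000.00
Total = $15,770.75 + $7,590.00 + $7,296,000.00 = $7,319,360.75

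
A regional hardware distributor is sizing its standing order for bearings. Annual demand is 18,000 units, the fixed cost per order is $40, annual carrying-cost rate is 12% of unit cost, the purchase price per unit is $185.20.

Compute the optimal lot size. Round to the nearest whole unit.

Holding cost per unit per year: H = 12% × $185.2 = $22.2240
Optimal lot size Q* = (2 × 18,000 × $40 / $22.224)^½ ≈ 254.55

255 units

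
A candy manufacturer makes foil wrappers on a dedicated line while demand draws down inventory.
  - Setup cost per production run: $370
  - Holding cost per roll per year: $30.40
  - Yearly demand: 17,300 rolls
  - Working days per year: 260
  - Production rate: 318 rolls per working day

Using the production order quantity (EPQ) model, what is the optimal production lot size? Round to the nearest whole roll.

d = 17,300/260 = 66.5385 rolls/day;  effective holding cost H(1 − d/p) = 30.4·(1 − 66.5385/318) = 24.03909
Q* = √(2DS / H_eff) = √(2·17,300·370 / 24.03909) ≈ 729.76

730 rolls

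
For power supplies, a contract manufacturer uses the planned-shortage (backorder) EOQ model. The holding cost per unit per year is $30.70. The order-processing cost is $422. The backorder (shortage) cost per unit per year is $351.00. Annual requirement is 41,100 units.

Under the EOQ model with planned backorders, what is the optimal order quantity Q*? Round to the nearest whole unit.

Basic EOQ = √(2·41,100·422/30.7) = 1,062.975
Backorder adjustment √((H+b)/b) = √((30.7+351)/351) = 1.0428
Q* = 1,062.975 × 1.0428 ≈ 1,108.49

1,108 units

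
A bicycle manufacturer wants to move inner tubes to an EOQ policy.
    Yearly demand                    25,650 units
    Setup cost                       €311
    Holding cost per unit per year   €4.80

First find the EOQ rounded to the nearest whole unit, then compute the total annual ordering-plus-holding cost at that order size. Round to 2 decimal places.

Optimal lot size Q* = (2 × 25,650 × €311 / €4.8)^½ ≈ 1,823.13 → Q = 1,823 units
Orders/yr = 25,650/1,823 = 14.070; ordering cost = 14.070 × €311 = €4,375.84
Average inventory = 1,823/2 = 911.5; holding cost = 911.5 × €4.8 = €4,375.20
Total = €4,375.84 + €4,375.20 = €8,751.04

€8,751.04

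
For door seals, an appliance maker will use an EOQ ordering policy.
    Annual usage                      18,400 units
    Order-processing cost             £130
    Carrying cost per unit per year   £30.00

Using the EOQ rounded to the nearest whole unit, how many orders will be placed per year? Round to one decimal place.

46.1 orders per year

Q* = √(2·D·S / H) = √(2·18,400·130 / 30) = √159,466.7 ≈ 399.33 → Q = 399
Orders per year = D/Q = 18,400 / 399 = 46.115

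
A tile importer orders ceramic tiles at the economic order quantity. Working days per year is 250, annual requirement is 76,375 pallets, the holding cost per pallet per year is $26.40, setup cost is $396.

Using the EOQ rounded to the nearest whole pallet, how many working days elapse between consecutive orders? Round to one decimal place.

EOQ = √(2DS/H) = √(2 × 76,375 × 396 / 26.4)
    = √(2,291,250.00) ≈ 1,513.69 → Q = 1,514 pallets
Days between orders = 250 / (D/Q) = 250 / 50.446 ≈ 4.956

5.0 days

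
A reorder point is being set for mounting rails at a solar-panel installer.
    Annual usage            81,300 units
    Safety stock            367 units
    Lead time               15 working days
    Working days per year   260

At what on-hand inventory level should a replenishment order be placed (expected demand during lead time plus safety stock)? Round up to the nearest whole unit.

5,058 units

Daily demand d = 81,300 / 260 = 312.692 units/day
Demand during lead time = 312.692 × 15 = 4,690.38
Reorder point = 4,690.38 + 367 = 5,057.38 → round up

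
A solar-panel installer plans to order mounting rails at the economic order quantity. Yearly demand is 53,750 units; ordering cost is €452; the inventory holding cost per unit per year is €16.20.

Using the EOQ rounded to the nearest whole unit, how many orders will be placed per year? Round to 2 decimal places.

31.03 orders per year

2DS/H = 2·53,750·452/16.2 = 2,999,382.72
EOQ = √2,999,382.72 ≈ 1,731.87 → Q = 1,732
N = D/Q = 53,750/1,732 ≈ 31.033 orders/yr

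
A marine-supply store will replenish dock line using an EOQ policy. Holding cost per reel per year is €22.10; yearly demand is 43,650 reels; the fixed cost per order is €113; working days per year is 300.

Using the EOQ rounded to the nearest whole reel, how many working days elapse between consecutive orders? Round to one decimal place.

4.6 days

Q* = √(2·D·S / H) = √(2·43,650·113 / 22.1) = √446,375.6 ≈ 668.11 → Q = 668 reels
T = Q/D × 300 days = 668/43,650 × 300 = 4.591 days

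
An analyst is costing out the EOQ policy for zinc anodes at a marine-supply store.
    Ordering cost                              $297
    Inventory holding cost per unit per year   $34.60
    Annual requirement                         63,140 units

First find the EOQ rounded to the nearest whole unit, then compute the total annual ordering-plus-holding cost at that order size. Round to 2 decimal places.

$36,023.31

EOQ = √(2DS/H) = √(2 × 63,140 × 297 / 34.6)
    = √(1,083,964.16) ≈ 1,041.14 → Q = 1,041 units
Annual ordering cost = (D/Q)·S = (63,140/1,041) × 297 = $18,014.01
Annual holding cost  = (Q/2)·H = (1,041/2) × 34.6 = $18,009.30
Total = $18,014.01 + $18,009.30 = $36,023.31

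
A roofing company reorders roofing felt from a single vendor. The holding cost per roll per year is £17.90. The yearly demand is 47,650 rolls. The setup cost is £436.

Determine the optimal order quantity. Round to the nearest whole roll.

1,524 rolls

Optimal lot size Q* = (2 × 47,650 × £436 / £17.9)^½ ≈ 1,523.57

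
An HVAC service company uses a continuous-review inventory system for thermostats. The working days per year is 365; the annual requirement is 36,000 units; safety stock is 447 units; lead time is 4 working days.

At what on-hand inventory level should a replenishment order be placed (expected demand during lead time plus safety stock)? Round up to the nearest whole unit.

Daily demand d = 36,000 / 365 = 98.630 units/day
Demand during lead time = 98.630 × 4 = 394.52
Reorder point = 394.52 + 447 = 841.52 → round up

842 units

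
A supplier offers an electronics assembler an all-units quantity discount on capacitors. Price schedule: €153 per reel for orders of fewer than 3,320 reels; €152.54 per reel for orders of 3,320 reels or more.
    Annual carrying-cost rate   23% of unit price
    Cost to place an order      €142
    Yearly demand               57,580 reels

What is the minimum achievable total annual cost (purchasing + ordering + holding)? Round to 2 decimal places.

€8,833,728.59

H₁ = 23%×€153 = €35.1900;  H₂ = 23%×€152.54 = €35.0842
EOQ₁ = √(2×57,580×142/35.1900) = 681.69  (< 3,320, feasible at tier 1)
EOQ₂ = √(2×57,580×142/35.0842) = 682.71  (< 3,320 → use Q = 3,320 at tier-2 price)
TC(tier 1 (EOQ₁), Q≈681.7) = €8,833,728.59
TC(tier 2, Q≈3,320.0) = €8,843,955.73
Minimum at tier 1 (EOQ₁): €8,833,728.59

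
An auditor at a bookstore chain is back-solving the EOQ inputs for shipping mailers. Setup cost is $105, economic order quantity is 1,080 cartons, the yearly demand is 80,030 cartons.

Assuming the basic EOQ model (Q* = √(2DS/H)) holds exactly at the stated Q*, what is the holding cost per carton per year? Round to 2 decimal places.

EOQ relation: Q² = 2DS/H, so rearrange for the unknown.
H = 2DS / Q² = 2 × 80,030 × 105 / 1,080² = 14.4087

$14.41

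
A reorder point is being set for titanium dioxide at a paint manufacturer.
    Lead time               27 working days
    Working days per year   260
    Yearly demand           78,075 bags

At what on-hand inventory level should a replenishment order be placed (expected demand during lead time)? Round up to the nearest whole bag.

8,108 bags

Daily demand d = 78,075 / 260 = 300.288 bags/day
Demand during lead time = 300.288 × 27 = 8,107.79
Reorder point = 8,107.79 → round up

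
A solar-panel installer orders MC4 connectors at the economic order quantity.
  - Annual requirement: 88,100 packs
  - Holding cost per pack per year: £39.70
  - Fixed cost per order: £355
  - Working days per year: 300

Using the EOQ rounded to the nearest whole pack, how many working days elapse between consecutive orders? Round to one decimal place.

4.3 days

Q* = √(2·D·S / H) = √(2·88,100·355 / 39.7) = √1,575,591.9 ≈ 1,255.23 → Q = 1,255 packs
Cycle time = (working days × Q)/D = (300 × 1,255) / 88,100 = 4.274 days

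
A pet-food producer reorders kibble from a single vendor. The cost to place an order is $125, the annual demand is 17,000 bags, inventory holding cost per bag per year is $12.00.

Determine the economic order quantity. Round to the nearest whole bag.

Q* = √(2·D·S / H) = √(2·17,000·125 / 12) = √354,166.7 ≈ 595.12

595 bags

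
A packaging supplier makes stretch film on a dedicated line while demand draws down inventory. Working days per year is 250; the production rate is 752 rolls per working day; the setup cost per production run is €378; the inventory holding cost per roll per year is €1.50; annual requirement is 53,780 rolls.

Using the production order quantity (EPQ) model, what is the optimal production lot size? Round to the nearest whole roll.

6,162 rolls

d = 53,780/250 = 215.1200 rolls/day;  effective holding cost H(1 − d/p) = 1.5·(1 − 215.1200/752) = 1.07090
Q* = √(2DS / H_eff) = √(2·53,780·378 / 1.07090) ≈ 6,161.64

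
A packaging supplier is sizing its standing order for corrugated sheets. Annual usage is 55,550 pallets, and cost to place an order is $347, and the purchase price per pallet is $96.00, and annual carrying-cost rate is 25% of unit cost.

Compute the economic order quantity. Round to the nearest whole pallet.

1,267 pallets

H = i·C = 0.25 × $96 = $24.0000 per pallet-year
EOQ = √(2DS/H) = √(2 × 55,550 × 347 / 24)
    = √(1,606,320.83) ≈ 1,267.41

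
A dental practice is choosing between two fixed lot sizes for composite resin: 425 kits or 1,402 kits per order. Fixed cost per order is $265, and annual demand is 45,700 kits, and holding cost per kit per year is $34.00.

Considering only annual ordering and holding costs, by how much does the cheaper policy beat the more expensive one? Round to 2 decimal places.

$3,248.28

TC(Q) = (D/Q)S + (Q/2)H
TC(425) = (45,700/425)×265 + (425/2)×34 = $35,720.29
TC(1,402) = (45,700/1,402)×265 + (1,402/2)×34 = $32,472.02
|ΔTC| = |$35,720.29 − $32,472.02| = $3,248.28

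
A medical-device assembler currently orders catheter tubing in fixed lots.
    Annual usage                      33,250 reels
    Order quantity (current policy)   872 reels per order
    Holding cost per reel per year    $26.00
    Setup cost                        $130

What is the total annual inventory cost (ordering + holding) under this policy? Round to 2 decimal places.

$16,293.00

Annual ordering cost = (D/Q)·S = (33,250/872) × 130 = $4,957.00
Annual holding cost  = (Q/2)·H = (872/2) × 26 = $11,336.00
Total = $4,957.00 + $11,336.00 = $16,293.00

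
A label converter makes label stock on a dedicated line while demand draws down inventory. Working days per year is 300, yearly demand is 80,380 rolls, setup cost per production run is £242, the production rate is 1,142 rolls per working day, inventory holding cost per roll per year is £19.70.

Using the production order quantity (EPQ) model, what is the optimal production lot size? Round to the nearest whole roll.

Daily demand d = 80,380/300 = 267.933; p = 1142; 1 − d/p = 0.76538
EPQ = √(2DS / (H(1 − d/p)))
    = √(2 × 80,380 × 242 / (19.7 × 0.76538)) ≈ 1,606.29

1,606 rolls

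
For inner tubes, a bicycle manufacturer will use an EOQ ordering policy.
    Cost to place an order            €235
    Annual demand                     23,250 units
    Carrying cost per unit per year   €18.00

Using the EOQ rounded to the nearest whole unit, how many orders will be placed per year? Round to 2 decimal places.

Q* = √(2·D·S / H) = √(2·23,250·235 / 18) = √607,083.3 ≈ 779.16 → Q = 779
Orders per year = D/Q = 23,250 / 779 = 29.846

29.85 orders per year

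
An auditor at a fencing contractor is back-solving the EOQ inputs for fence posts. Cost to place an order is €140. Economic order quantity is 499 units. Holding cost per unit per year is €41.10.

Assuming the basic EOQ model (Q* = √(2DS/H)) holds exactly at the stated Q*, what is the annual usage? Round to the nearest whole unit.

36,550 units per year

From Q* = √(2DS/H) ⇒ Q*² = 2DS/H.
D = Q²H / (2S) = 499² × 41.1 / (2 × 140) = 36,549.79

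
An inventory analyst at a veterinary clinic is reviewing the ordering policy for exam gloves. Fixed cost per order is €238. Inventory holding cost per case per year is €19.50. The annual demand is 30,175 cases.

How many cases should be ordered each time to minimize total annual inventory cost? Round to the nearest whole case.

858 cases

EOQ = √(2DS/H) = √(2 × 30,175 × 238 / 19.5)
    = √(736,579.49) ≈ 858.24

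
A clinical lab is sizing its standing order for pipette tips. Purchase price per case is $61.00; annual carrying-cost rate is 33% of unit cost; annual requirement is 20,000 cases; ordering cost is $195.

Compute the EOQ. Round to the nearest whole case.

H = i·C = 0.33 × $61 = $20.1300 per case-year
EOQ = √(2DS/H) = √(2 × 20,000 × 195 / 20.13)
    = √(387,481.37) ≈ 622.48

622 cases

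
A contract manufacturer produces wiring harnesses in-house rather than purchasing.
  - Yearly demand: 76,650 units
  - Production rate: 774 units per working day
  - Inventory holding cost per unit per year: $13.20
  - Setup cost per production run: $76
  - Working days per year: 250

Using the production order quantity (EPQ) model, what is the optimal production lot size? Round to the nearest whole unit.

1,209 units

d = 76,650/250 = 306.6000 units/day;  effective holding cost H(1 − d/p) = 13.2·(1 − 306.6000/774) = 7.97116
Q* = √(2DS / H_eff) = √(2·76,650·76 / 7.97116) ≈ 1,208.97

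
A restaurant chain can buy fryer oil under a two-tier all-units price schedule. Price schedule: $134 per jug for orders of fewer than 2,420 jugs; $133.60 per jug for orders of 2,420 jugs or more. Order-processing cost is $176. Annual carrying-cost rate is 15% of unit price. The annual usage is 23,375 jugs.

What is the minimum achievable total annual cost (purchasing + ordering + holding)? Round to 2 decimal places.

$3,145,110.12

H₁ = 15%×$134 = $20.1000;  H₂ = 15%×$133.60 = $20.0400
EOQ₁ = √(2×23,375×176/20.1000) = 639.81  (< 2,420, feasible at tier 1)
EOQ₂ = √(2×23,375×176/20.0400) = 640.76  (< 2,420 → use Q = 2,420 at tier-2 price)
TC(tier 1 (EOQ₁), Q≈639.8) = $3,145,110.12
TC(tier 2, Q≈2,420.0) = $3,148,848.40
Minimum at tier 1 (EOQ₁): $3,145,110.12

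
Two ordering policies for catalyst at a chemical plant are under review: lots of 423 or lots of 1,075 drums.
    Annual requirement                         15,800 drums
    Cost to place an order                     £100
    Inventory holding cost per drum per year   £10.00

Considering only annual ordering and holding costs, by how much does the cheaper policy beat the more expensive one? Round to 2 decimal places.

£994.54

For each Q, cost = (D/Q)·S + (Q/2)·H.
TC(423) = (15,800/423)×100 + (423/2)×10 = £5,850.22
TC(1,075) = (15,800/1,075)×100 + (1,075/2)×10 = £6,844.77
Cheaper: Q = 423.  Difference = £994.54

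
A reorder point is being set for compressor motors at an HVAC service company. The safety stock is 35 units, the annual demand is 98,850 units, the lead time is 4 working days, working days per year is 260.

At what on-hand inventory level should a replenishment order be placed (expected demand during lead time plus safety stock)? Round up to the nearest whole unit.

Daily demand d = 98,850 / 260 = 380.192 units/day
Demand during lead time = 380.192 × 4 = 1,520.77
Reorder point = 1,520.77 + 35 = 1,555.77 → round up

1,556 units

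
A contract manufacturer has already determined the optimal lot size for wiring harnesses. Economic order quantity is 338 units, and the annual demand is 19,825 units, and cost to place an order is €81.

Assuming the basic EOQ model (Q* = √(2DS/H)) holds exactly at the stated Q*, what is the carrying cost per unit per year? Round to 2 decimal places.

Since Q* = (2DS/H)^½, squaring gives Q*²·H = 2DS.
H = 2DS / Q² = 2 × 19,825 × 81 / 338² = 28.1122

€28.11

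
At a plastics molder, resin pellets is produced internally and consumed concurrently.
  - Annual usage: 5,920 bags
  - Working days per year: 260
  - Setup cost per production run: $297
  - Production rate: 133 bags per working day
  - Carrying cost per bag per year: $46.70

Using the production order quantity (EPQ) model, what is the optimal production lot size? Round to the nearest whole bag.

301 bags

d = 5,920/260 = 22.7692 bags/day;  effective holding cost H(1 − d/p) = 46.7·(1 − 22.7692/133) = 38.70509
Q* = √(2DS / H_eff) = √(2·5,920·297 / 38.70509) ≈ 301.42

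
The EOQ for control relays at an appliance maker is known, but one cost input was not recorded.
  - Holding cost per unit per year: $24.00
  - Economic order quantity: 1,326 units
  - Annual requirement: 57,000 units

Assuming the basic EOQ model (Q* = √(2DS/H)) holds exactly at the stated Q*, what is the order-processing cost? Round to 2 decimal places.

EOQ relation: Q² = 2DS/H, so rearrange for the unknown.
S = Q²H / (2D) = 1,326² × 24 / (2 × 57,000) = 370.1634

$370.16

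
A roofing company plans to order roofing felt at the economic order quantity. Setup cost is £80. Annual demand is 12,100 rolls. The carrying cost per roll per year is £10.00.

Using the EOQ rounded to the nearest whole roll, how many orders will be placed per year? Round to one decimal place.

Q* = √(2·D·S / H) = √(2·12,100·80 / 10) = √193,600.0 ≈ 440.00 → Q = 440
Orders per year = D/Q = 12,100 / 440 = 27.500

27.5 orders per year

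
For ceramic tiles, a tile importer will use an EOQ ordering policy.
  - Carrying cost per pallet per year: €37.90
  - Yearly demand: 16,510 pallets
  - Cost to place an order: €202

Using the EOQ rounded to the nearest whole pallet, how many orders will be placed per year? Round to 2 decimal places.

39.31 orders per year

Q* = √(2·D·S / H) = √(2·16,510·202 / 37.9) = √175,990.5 ≈ 419.51 → Q = 420
N = D/Q = 16,510/420 ≈ 39.310 orders/yr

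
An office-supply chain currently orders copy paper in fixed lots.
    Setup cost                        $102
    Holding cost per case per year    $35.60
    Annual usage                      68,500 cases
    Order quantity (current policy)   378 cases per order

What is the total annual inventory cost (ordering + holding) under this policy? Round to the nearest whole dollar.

$25,213

Orders/yr = 68,500/378 = 181.217; ordering cost = 181.217 × $102 = $18,484.13
Average inventory = 378/2 = 189; holding cost = 189 × $35.6 = $6,728.40
Total = $18,484.13 + $6,728.40 = $25,212.53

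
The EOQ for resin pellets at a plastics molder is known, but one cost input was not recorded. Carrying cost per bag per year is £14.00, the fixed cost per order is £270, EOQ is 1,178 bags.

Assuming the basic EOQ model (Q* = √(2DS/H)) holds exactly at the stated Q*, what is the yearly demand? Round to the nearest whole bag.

35,977 bags per year

EOQ relation: Q² = 2DS/H, so rearrange for the unknown.
D = Q²H / (2S) = 1,178² × 14 / (2 × 270) = 35,976.99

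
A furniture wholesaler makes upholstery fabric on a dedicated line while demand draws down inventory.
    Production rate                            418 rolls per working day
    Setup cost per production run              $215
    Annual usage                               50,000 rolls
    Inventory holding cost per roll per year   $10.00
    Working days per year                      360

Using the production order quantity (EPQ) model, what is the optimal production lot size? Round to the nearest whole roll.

Daily demand d = 50,000/360 = 138.889; p = 418; 1 − d/p = 0.66773
EPQ = √(2DS / (H(1 − d/p)))
    = √(2 × 50,000 × 215 / (10 × 0.66773)) ≈ 1,794.40

1,794 rolls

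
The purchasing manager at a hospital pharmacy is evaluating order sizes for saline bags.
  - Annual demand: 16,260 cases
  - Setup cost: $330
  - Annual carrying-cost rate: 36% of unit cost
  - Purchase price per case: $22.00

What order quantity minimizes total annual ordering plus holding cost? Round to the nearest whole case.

1,164 cases

H = i·C = 0.36 × $22 = $7.9200 per case-year
Optimal lot size Q* = (2 × 16,260 × $330 / $7.92)^½ ≈ 1,164.04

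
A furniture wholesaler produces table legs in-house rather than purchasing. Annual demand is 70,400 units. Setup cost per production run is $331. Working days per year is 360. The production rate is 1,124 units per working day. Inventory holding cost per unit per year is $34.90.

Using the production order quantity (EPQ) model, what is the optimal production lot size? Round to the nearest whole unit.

Daily demand d = 70,400/360 = 195.556; p = 1124; 1 − d/p = 0.82602
EPQ = √(2DS / (H(1 − d/p)))
    = √(2 × 70,400 × 331 / (34.9 × 0.82602)) ≈ 1,271.47

1,271 units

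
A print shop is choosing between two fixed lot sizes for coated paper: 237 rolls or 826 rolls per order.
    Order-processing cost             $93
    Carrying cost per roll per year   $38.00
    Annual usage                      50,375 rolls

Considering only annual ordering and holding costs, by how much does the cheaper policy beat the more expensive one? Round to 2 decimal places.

TC(Q) = (D/Q)S + (Q/2)H
TC(237) = (50,375/237)×93 + (237/2)×38 = $24,270.41
TC(826) = (50,375/826)×93 + (826/2)×38 = $21,365.76
Cheaper: Q = 826.  Difference = $2,904.64

$2,904.64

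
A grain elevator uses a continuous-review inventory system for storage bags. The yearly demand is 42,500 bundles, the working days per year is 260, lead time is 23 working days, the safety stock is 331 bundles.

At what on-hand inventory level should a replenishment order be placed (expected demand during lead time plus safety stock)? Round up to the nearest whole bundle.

Daily demand d = 42,500 / 260 = 163.462 bundles/day
Demand during lead time = 163.462 × 23 = 3,759.62
Reorder point = 3,759.62 + 331 = 4,090.62 → round up

4,091 bundles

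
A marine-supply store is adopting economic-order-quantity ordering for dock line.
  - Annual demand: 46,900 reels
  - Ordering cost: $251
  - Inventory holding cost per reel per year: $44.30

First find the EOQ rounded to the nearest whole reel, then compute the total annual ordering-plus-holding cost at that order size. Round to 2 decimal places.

2DS/H = 2·46,900·251/44.3 = 531,462.75
EOQ = √531,462.75 ≈ 729.01 → Q = 729 reels
Annual ordering cost = (D/Q)·S = (46,900/729) × 251 = $16,148.01
Annual holding cost  = (Q/2)·H = (729/2) × 44.3 = $16,147.35
Total = $16,148.01 + $16,147.35 = $32,295.36

$32,295.36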